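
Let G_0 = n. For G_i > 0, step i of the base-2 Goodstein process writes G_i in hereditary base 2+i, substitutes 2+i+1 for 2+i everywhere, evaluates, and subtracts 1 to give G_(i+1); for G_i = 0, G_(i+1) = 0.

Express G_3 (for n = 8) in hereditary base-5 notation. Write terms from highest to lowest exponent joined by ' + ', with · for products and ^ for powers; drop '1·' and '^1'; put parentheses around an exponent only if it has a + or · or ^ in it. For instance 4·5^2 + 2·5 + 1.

2·5^5 + 2·5^2 + 2·5

base 2: 8 = 2^(2 + 1); at 3: 3^(3 + 1) = 81; next = 80
base 3: 80 = 2·3^3 + 2·3^2 + 2·3 + 2; at 4: 2·4^4 + 2·4^2 + 2·4 + 2 = 554; next = 553
base 4: 553 = 2·4^4 + 2·4^2 + 2·4 + 1; at 5: 2·5^5 + 2·5^2 + 2·5 + 1 = 6311; next = 6310
base 5: 6310 = 2·5^5 + 2·5^2 + 2·5; at 6: 2·6^6 + 2·6^2 + 2·6 = 93396; next = 93395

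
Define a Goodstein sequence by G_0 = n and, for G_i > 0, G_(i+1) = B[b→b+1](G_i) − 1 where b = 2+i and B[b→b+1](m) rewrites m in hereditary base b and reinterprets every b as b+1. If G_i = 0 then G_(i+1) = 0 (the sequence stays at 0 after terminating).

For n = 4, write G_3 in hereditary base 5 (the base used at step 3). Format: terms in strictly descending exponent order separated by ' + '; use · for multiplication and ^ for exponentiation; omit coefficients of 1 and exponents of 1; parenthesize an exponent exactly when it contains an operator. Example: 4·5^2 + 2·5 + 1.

2·5^2 + 2·5

G_0 = 4. HB_2(4) = 2^2. Bump = 27. G_1 = 26.
G_1 = 26. HB_3(26) = 2·3^2 + 2·3 + 2. Bump = 42. G_2 = 41.
G_2 = 41. HB_4(41) = 2·4^2 + 2·4 + 1. Bump = 61. G_3 = 60.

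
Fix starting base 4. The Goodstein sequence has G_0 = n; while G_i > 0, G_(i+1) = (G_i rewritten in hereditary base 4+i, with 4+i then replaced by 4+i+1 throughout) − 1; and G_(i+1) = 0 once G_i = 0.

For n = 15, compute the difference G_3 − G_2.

2

step 0: 15 = 3·4 + 3; sub 5 for 4: 3·5 + 3; = 18; G_1 = 18−1 = 17
step 1: 17 = 3·5 + 2; sub 6 for 5: 3·6 + 2; = 20; G_2 = 20−1 = 19
step 2: 19 = 3·6 + 1; sub 7 for 6: 3·7 + 1; = 22; G_3 = 22−1 = 21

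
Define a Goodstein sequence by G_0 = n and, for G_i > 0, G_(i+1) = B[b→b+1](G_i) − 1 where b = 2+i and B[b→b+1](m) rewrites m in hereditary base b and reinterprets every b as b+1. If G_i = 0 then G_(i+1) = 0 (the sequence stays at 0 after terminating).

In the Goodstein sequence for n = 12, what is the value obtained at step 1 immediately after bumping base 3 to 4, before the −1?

1066

12 —HB2→ 2^(2 + 1) + 2^2 —bump→ 3^(3 + 1) + 3^3 = 108 —(−1)→ 107
107 —HB3→ 3^(3 + 1) + 2·3^2 + 2·3 + 2 —bump→ 4^(4 + 1) + 2·4^2 + 2·4 + 2 = 1066 —(−1)→ 1065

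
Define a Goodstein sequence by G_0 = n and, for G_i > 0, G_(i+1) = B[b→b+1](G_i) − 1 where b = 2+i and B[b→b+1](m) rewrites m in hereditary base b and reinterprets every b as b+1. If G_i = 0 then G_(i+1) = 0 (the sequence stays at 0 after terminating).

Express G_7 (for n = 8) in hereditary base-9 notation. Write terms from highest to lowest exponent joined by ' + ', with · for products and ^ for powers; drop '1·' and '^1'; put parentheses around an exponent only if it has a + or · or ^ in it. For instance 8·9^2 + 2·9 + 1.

base 2: 8 = 2^(2 + 1); at 3: 3^(3 + 1) = 81; next = 80
base 3: 80 = 2·3^3 + 2·3^2 + 2·3 + 2; at 4: 2·4^4 + 2·4^2 + 2·4 + 2 = 554; next = 553
base 4: 553 = 2·4^4 + 2·4^2 + 2·4 + 1; at 5: 2·5^5 + 2·5^2 + 2·5 + 1 = 6311; next = 6310
base 5: 6310 = 2·5^5 + 2·5^2 + 2·5; at 6: 2·6^6 + 2·6^2 + 2·6 = 93396; next = 93395
base 6: 93395 = 2·6^6 + 2·6^2 + 6 + 5; at 7: 2·7^7 + 2·7^2 + 7 + 5 = 1647196; next = 1647195
base 7: 1647195 = 2·7^7 + 2·7^2 + 7 + 4; at 8: 2·8^8 + 2·8^2 + 8 + 4 = 33554572; next = 33554571
base 8: 33554571 = 2·8^8 + 2·8^2 + 8 + 3; at 9: 2·9^9 + 2·9^2 + 9 + 3 = 774841152; next = 774841151
base 9: 774841151 = 2·9^9 + 2·9^2 + 9 + 2; at 10: 2·10^10 + 2·10^2 + 10 + 2 = 20000000212; next = 20000000211

2·9^9 + 2·9^2 + 9 + 2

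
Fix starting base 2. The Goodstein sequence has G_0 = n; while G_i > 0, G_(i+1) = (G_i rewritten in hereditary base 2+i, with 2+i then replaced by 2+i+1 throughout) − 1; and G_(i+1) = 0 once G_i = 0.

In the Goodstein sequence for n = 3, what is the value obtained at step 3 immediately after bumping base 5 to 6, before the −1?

i=0: 3 = 2 + 1 (b=2); 2→3: 3 + 1 = 4; 4−1 = 3
i=1: 3 = 3 (b=3); 3→4: 4 = 4; 4−1 = 3
i=2: 3 = 3 (b=4); 4→5: 3 = 3; 3−1 = 2

2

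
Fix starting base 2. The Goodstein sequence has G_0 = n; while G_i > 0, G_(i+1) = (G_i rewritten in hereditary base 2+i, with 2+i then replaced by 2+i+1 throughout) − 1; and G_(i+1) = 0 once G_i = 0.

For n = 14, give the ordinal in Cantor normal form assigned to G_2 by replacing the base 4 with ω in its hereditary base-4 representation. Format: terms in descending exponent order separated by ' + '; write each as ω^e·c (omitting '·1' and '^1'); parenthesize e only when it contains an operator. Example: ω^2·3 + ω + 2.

G_0 = 14. HB_2(14) = 2^(2 + 1) + 2^2 + 2. Bump = 111. G_1 = 110.
G_1 = 110. HB_3(110) = 3^(3 + 1) + 3^3 + 2. Bump = 1282. G_2 = 1281.
G_2 = 1281. HB_4(1281) = 4^(4 + 1) + 4^4 + 1. Bump = 18751. G_3 = 18750.

ω^(ω + 1) + ω^ω + 1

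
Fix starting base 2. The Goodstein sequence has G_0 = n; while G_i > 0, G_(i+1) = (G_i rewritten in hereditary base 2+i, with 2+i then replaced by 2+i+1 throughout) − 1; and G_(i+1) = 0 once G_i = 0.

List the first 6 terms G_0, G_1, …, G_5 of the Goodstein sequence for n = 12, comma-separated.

12, 107, 1065, 15685, 280019, 5764910

step 0: 12 = 2^(2 + 1) + 2^2; sub 3 for 2: 3^(3 + 1) + 3^3; = 108; G_1 = 108−1 = 107
step 1: 107 = 3^(3 + 1) + 2·3^2 + 2·3 + 2; sub 4 for 3: 4^(4 + 1) + 2·4^2 + 2·4 + 2; = 1066; G_2 = 1066−1 = 1065
step 2: 1065 = 4^(4 + 1) + 2·4^2 + 2·4 + 1; sub 5 for 4: 5^(5 + 1) + 2·5^2 + 2·5 + 1; = 15686; G_3 = 15686−1 = 15685
step 3: 15685 = 5^(5 + 1) + 2·5^2 + 2·5; sub 6 for 5: 6^(6 + 1) + 2·6^2 + 2·6; = 280020; G_4 = 280020−1 = 280019
step 4: 280019 = 6^(6 + 1) + 2·6^2 + 6 + 5; sub 7 for 6: 7^(7 + 1) + 2·7^2 + 7 + 5; = 5764911; G_5 = 5764911−1 = 5764910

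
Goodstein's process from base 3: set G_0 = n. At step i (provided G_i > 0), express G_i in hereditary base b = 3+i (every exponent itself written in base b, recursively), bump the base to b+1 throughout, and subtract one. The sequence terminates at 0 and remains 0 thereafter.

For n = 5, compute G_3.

i=0: 5 = 3 + 2 (b=3); 3→4: 4 + 2 = 6; 6−1 = 5
i=1: 5 = 4 + 1 (b=4); 4→5: 5 + 1 = 6; 6−1 = 5
i=2: 5 = 5 (b=5); 5→6: 6 = 6; 6−1 = 5
i=3: 5 = 5 (b=6); 6→7: 5 = 5; 5−1 = 4

5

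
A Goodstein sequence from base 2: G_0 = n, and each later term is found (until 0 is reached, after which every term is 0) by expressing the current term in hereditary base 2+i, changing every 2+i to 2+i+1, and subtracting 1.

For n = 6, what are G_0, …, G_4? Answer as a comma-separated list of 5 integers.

i=0: 6 = 2^2 + 2 (b=2); 2→3: 3^3 + 3 = 30; 30−1 = 29
i=1: 29 = 3^3 + 2 (b=3); 3→4: 4^4 + 2 = 258; 258−1 = 257
i=2: 257 = 4^4 + 1 (b=4); 4→5: 5^5 + 1 = 3126; 3126−1 = 3125
i=3: 3125 = 5^5 (b=5); 5→6: 6^6 = 46656; 46656−1 = 46655

6, 29, 257, 3125, 46655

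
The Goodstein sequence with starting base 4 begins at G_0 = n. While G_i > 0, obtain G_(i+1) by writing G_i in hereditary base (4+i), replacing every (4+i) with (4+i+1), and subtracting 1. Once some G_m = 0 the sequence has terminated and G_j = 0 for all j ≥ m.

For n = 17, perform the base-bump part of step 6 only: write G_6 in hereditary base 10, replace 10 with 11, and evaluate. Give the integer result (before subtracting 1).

[0] 17 ≡ 4^2 + 1 (base 4). Lift 5: 26. −1: 25.
[1] 25 ≡ 5^2 (base 5). Lift 6: 36. −1: 35.
[2] 35 ≡ 5·6 + 5 (base 6). Lift 7: 40. −1: 39.
[3] 39 ≡ 5·7 + 4 (base 7). Lift 8: 44. −1: 43.
[4] 43 ≡ 5·8 + 3 (base 8). Lift 9: 48. −1: 47.
[5] 47 ≡ 5·9 + 2 (base 9). Lift 10: 52. −1: 51.
[6] 51 ≡ 5·10 + 1 (base 10). Lift 11: 56. −1: 55.

56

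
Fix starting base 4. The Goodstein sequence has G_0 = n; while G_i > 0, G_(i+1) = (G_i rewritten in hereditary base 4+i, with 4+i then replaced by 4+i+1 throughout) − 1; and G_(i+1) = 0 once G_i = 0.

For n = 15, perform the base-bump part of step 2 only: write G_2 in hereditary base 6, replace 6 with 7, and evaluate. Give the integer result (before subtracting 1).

base 4: 15 = 3·4 + 3; at 5: 3·5 + 3 = 18; next = 17
base 5: 17 = 3·5 + 2; at 6: 3·6 + 2 = 20; next = 19
base 6: 19 = 3·6 + 1; at 7: 3·7 + 1 = 22; next = 21

22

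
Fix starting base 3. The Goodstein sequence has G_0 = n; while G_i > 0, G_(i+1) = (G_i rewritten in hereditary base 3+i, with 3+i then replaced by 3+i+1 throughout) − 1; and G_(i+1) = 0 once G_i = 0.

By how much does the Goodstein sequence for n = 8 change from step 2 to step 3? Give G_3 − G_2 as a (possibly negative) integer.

1

(0) 8|_3 = 2·3 + 2 ↦ 2·4 + 2|_4 = 10 ⇒ 9
(1) 9|_4 = 2·4 + 1 ↦ 2·5 + 1|_5 = 11 ⇒ 10
(2) 10|_5 = 2·5 ↦ 2·6|_6 = 12 ⇒ 11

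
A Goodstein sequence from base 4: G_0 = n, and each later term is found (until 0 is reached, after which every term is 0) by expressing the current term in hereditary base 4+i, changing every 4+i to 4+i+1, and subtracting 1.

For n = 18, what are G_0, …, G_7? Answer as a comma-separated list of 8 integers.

[0] 18 ≡ 4^2 + 2 (base 4). Lift 5: 27. −1: 26.
[1] 26 ≡ 5^2 + 1 (base 5). Lift 6: 37. −1: 36.
[2] 36 ≡ 6^2 (base 6). Lift 7: 49. −1: 48.
[3] 48 ≡ 6·7 + 6 (base 7). Lift 8: 54. −1: 53.
[4] 53 ≡ 6·8 + 5 (base 8). Lift 9: 59. −1: 58.
[5] 58 ≡ 6·9 + 4 (base 9). Lift 10: 64. −1: 63.
[6] 63 ≡ 6·10 + 3 (base 10). Lift 11: 69. −1: 68.

18, 26, 36, 48, 53, 58, 63, 68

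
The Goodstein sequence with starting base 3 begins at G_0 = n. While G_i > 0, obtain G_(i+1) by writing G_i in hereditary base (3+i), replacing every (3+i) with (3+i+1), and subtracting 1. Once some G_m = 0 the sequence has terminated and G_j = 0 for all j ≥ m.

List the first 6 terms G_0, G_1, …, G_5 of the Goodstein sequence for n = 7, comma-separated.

7 —HB3→ 2·3 + 1 —bump→ 2·4 + 1 = 9 —(−1)→ 8
8 —HB4→ 2·4 —bump→ 2·5 = 10 —(−1)→ 9
9 —HB5→ 5 + 4 —bump→ 6 + 4 = 10 —(−1)→ 9
9 —HB6→ 6 + 3 —bump→ 7 + 3 = 10 —(−1)→ 9
9 —HB7→ 7 + 2 —bump→ 8 + 2 = 10 —(−1)→ 9

7, 8, 9, 9, 9, 9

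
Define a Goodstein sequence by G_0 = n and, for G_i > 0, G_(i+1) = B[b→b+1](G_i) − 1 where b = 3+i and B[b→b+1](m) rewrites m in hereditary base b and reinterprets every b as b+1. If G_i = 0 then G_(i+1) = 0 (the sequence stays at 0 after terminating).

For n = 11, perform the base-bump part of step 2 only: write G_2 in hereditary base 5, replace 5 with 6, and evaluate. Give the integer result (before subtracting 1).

G_0=11  [base 3] 3^2 + 2  →[3↦4]→  4^2 + 2 = 18  −1 ⇒ G_1=17
G_1=17  [base 4] 4^2 + 1  →[4↦5]→  5^2 + 1 = 26  −1 ⇒ G_2=25
G_2=25  [base 5] 5^2  →[5↦6]→  6^2 = 36  −1 ⇒ G_3=35

36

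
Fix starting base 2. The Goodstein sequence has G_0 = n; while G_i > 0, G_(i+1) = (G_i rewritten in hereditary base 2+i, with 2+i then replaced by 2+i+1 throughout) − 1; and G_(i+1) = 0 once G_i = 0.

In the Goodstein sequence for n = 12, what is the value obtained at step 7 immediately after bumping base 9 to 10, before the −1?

(0) 12|_2 = 2^(2 + 1) + 2^2 ↦ 3^(3 + 1) + 3^3|_3 = 108 ⇒ 107
(1) 107|_3 = 3^(3 + 1) + 2·3^2 + 2·3 + 2 ↦ 4^(4 + 1) + 2·4^2 + 2·4 + 2|_4 = 1066 ⇒ 1065
(2) 1065|_4 = 4^(4 + 1) + 2·4^2 + 2·4 + 1 ↦ 5^(5 + 1) + 2·5^2 + 2·5 + 1|_5 = 15686 ⇒ 15685
(3) 15685|_5 = 5^(5 + 1) + 2·5^2 + 2·5 ↦ 6^(6 + 1) + 2·6^2 + 2·6|_6 = 280020 ⇒ 280019
(4) 280019|_6 = 6^(6 + 1) + 2·6^2 + 6 + 5 ↦ 7^(7 + 1) + 2·7^2 + 7 + 5|_7 = 5764911 ⇒ 5764910
(5) 5764910|_7 = 7^(7 + 1) + 2·7^2 + 7 + 4 ↦ 8^(8 + 1) + 2·8^2 + 8 + 4|_8 = 134217868 ⇒ 134217867
(6) 134217867|_8 = 8^(8 + 1) + 2·8^2 + 8 + 3 ↦ 9^(9 + 1) + 2·9^2 + 9 + 3|_9 = 3486784575 ⇒ 3486784574

100000000212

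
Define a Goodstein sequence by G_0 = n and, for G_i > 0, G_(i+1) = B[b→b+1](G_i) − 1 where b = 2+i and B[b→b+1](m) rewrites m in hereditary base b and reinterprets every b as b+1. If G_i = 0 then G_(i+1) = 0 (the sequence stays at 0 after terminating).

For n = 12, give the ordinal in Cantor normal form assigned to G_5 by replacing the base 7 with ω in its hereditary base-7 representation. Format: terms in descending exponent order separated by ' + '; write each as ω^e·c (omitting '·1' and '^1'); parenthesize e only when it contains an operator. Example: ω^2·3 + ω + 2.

ω^(ω + 1) + ω^2·2 + ω + 4

base 2: 12 = 2^(2 + 1) + 2^2; at 3: 3^(3 + 1) + 3^3 = 108; next = 107
base 3: 107 = 3^(3 + 1) + 2·3^2 + 2·3 + 2; at 4: 4^(4 + 1) + 2·4^2 + 2·4 + 2 = 1066; next = 1065
base 4: 1065 = 4^(4 + 1) + 2·4^2 + 2·4 + 1; at 5: 5^(5 + 1) + 2·5^2 + 2·5 + 1 = 15686; next = 15685
base 5: 15685 = 5^(5 + 1) + 2·5^2 + 2·5; at 6: 6^(6 + 1) + 2·6^2 + 2·6 = 280020; next = 280019
base 6: 280019 = 6^(6 + 1) + 2·6^2 + 6 + 5; at 7: 7^(7 + 1) + 2·7^2 + 7 + 5 = 5764911; next = 5764910
base 7: 5764910 = 7^(7 + 1) + 2·7^2 + 7 + 4; at 8: 8^(8 + 1) + 2·8^2 + 8 + 4 = 134217868; next = 134217867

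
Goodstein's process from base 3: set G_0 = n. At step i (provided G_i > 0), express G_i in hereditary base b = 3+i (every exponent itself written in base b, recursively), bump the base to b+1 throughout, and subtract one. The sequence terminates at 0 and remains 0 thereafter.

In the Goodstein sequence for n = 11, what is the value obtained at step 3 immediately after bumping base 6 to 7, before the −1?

(0) 11|_3 = 3^2 + 2 ↦ 4^2 + 2|_4 = 18 ⇒ 17
(1) 17|_4 = 4^2 + 1 ↦ 5^2 + 1|_5 = 26 ⇒ 25
(2) 25|_5 = 5^2 ↦ 6^2|_6 = 36 ⇒ 35

40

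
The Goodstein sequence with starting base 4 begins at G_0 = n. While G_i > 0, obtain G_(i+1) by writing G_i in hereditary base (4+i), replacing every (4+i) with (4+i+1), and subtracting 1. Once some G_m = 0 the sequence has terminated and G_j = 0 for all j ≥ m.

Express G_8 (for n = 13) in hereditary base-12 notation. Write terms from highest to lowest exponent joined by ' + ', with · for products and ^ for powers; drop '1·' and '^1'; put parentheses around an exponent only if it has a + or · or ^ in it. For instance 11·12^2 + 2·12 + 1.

G_0=13  [base 4] 3·4 + 1  →[4↦5]→  3·5 + 1 = 16  −1 ⇒ G_1=15
G_1=15  [base 5] 3·5  →[5↦6]→  3·6 = 18  −1 ⇒ G_2=17
G_2=17  [base 6] 2·6 + 5  →[6↦7]→  2·7 + 5 = 19  −1 ⇒ G_3=18
G_3=18  [base 7] 2·7 + 4  →[7↦8]→  2·8 + 4 = 20  −1 ⇒ G_4=19
G_4=19  [base 8] 2·8 + 3  →[8↦9]→  2·9 + 3 = 21  −1 ⇒ G_5=20
G_5=20  [base 9] 2·9 + 2  →[9↦10]→  2·10 + 2 = 22  −1 ⇒ G_6=21
G_6=21  [base 10] 2·10 + 1  →[10↦11]→  2·11 + 1 = 23  −1 ⇒ G_7=22
G_7=22  [base 11] 2·11  →[11↦12]→  2·12 = 24  −1 ⇒ G_8=23

12 + 11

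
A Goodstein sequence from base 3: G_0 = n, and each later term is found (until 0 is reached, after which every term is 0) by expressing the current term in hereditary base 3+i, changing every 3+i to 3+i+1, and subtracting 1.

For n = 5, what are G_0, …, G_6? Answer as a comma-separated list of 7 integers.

G_0 = 5. HB_3(5) = 3 + 2. Bump = 6. G_1 = 5.
G_1 = 5. HB_4(5) = 4 + 1. Bump = 6. G_2 = 5.
G_2 = 5. HB_5(5) = 5. Bump = 6. G_3 = 5.
G_3 = 5. HB_6(5) = 5. Bump = 5. G_4 = 4.
G_4 = 4. HB_7(4) = 4. Bump = 4. G_5 = 3.
G_5 = 3. HB_8(3) = 3. Bump = 3. G_6 = 2.

5, 5, 5, 5, 4, 3, 2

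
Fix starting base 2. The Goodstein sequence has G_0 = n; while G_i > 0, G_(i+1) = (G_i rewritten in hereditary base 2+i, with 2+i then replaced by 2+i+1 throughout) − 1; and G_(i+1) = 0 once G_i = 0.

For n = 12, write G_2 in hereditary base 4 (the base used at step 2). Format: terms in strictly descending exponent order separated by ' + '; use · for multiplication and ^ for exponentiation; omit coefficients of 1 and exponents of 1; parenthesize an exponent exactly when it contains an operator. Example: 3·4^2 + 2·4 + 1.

4^(4 + 1) + 2·4^2 + 2·4 + 1

[0] 12 ≡ 2^(2 + 1) + 2^2 (base 2). Lift 3: 108. −1: 107.
[1] 107 ≡ 3^(3 + 1) + 2·3^2 + 2·3 + 2 (base 3). Lift 4: 1066. −1: 1065.
[2] 1065 ≡ 4^(4 + 1) + 2·4^2 + 2·4 + 1 (base 4). Lift 5: 15686. −1: 15685.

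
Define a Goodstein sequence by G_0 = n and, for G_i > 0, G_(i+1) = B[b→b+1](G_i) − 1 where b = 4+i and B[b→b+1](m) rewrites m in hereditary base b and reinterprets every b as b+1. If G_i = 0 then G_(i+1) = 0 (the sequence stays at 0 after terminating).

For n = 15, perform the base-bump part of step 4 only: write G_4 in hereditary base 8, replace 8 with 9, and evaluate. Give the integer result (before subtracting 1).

G_0 = 15. HB_4(15) = 3·4 + 3. Bump = 18. G_1 = 17.
G_1 = 17. HB_5(17) = 3·5 + 2. Bump = 20. G_2 = 19.
G_2 = 19. HB_6(19) = 3·6 + 1. Bump = 22. G_3 = 21.
G_3 = 21. HB_7(21) = 3·7. Bump = 24. G_4 = 23.
G_4 = 23. HB_8(23) = 2·8 + 7. Bump = 25. G_5 = 24.

25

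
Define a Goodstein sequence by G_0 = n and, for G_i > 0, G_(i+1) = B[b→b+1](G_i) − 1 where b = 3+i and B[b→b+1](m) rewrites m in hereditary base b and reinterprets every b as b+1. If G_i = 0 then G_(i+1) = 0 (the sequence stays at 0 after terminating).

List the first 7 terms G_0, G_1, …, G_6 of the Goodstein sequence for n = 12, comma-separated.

12, 19, 27, 37, 49, 63, 69

base 3: 12 = 3^2 + 3; at 4: 4^2 + 4 = 20; next = 19
base 4: 19 = 4^2 + 3; at 5: 5^2 + 3 = 28; next = 27
base 5: 27 = 5^2 + 2; at 6: 6^2 + 2 = 38; next = 37
base 6: 37 = 6^2 + 1; at 7: 7^2 + 1 = 50; next = 49
base 7: 49 = 7^2; at 8: 8^2 = 64; next = 63
base 8: 63 = 7·8 + 7; at 9: 7·9 + 7 = 70; next = 69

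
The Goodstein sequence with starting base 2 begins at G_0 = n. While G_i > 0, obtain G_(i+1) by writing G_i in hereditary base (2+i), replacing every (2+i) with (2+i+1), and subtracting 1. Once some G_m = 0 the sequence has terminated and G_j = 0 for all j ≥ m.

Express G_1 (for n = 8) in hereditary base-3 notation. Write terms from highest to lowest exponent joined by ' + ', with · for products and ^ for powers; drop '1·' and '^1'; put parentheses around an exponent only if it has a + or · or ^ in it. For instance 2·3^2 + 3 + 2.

2·3^3 + 2·3^2 + 2·3 + 2

G_0 = 8. HB_2(8) = 2^(2 + 1). Bump = 81. G_1 = 80.
G_1 = 80. HB_3(80) = 2·3^3 + 2·3^2 + 2·3 + 2. Bump = 554. G_2 = 553.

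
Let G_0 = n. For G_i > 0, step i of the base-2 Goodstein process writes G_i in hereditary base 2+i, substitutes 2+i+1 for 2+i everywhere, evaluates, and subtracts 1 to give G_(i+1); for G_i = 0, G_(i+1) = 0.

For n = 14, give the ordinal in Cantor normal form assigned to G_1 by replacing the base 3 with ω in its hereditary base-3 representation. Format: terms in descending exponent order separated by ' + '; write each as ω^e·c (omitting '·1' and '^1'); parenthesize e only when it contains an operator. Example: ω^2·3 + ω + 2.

[0] 14 ≡ 2^(2 + 1) + 2^2 + 2 (base 2). Lift 3: 111. −1: 110.
[1] 110 ≡ 3^(3 + 1) + 3^3 + 2 (base 3). Lift 4: 1282. −1: 1281.

ω^(ω + 1) + ω^ω + 2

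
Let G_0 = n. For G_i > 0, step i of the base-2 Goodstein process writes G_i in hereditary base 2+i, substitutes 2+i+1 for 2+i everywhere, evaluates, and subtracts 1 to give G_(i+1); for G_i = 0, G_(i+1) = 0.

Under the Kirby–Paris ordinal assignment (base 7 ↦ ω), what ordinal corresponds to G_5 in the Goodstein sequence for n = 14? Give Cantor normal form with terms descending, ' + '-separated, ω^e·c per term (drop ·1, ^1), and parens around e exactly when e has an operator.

ω^(ω + 1) + ω^5·5 + ω^4·5 + ω^3·5 + ω^2·5 + ω·5 + 4

step 0: 14 = 2^(2 + 1) + 2^2 + 2; sub 3 for 2: 3^(3 + 1) + 3^3 + 3; = 111; G_1 = 111−1 = 110
step 1: 110 = 3^(3 + 1) + 3^3 + 2; sub 4 for 3: 4^(4 + 1) + 4^4 + 2; = 1282; G_2 = 1282−1 = 1281
step 2: 1281 = 4^(4 + 1) + 4^4 + 1; sub 5 for 4: 5^(5 + 1) + 5^5 + 1; = 18751; G_3 = 18751−1 = 18750
step 3: 18750 = 5^(5 + 1) + 5^5; sub 6 for 5: 6^(6 + 1) + 6^6; = 326592; G_4 = 326592−1 = 326591
step 4: 326591 = 6^(6 + 1) + 5·6^5 + 5·6^4 + 5·6^3 + 5·6^2 + 5·6 + 5; sub 7 for 6: 7^(7 + 1) + 5·7^5 + 5·7^4 + 5·7^3 + 5·7^2 + 5·7 + 5; = 5862841; G_5 = 5862841−1 = 5862840
step 5: 5862840 = 7^(7 + 1) + 5·7^5 + 5·7^4 + 5·7^3 + 5·7^2 + 5·7 + 4; sub 8 for 7: 8^(8 + 1) + 5·8^5 + 5·8^4 + 5·8^3 + 5·8^2 + 5·8 + 4; = 134404972; G_6 = 134404972−1 = 134404971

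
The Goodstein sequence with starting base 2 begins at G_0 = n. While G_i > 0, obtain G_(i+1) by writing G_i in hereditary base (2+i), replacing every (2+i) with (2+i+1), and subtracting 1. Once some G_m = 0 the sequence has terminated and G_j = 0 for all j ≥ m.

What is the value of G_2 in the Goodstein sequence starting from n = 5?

255

step 0: 5 = 2^2 + 1; sub 3 for 2: 3^3 + 1; = 28; G_1 = 28−1 = 27
step 1: 27 = 3^3; sub 4 for 3: 4^4; = 256; G_2 = 256−1 = 255
step 2: 255 = 3·4^3 + 3·4^2 + 3·4 + 3; sub 5 for 4: 3·5^3 + 3·5^2 + 3·5 + 3; = 468; G_3 = 468−1 = 467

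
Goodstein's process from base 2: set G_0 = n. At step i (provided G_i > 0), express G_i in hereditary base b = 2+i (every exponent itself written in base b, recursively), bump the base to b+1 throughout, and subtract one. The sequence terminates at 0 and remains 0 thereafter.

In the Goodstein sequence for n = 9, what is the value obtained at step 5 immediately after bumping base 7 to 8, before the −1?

50333400

i=0: 9 = 2^(2 + 1) + 1 (b=2); 2→3: 3^(3 + 1) + 1 = 82; 82−1 = 81
i=1: 81 = 3^(3 + 1) (b=3); 3→4: 4^(4 + 1) = 1024; 1024−1 = 1023
i=2: 1023 = 3·4^4 + 3·4^3 + 3·4^2 + 3·4 + 3 (b=4); 4→5: 3·5^5 + 3·5^3 + 3·5^2 + 3·5 + 3 = 9843; 9843−1 = 9842
i=3: 9842 = 3·5^5 + 3·5^3 + 3·5^2 + 3·5 + 2 (b=5); 5→6: 3·6^6 + 3·6^3 + 3·6^2 + 3·6 + 2 = 140744; 140744−1 = 140743
i=4: 140743 = 3·6^6 + 3·6^3 + 3·6^2 + 3·6 + 1 (b=6); 6→7: 3·7^7 + 3·7^3 + 3·7^2 + 3·7 + 1 = 2471827; 2471827−1 = 2471826
i=5: 2471826 = 3·7^7 + 3·7^3 + 3·7^2 + 3·7 (b=7); 7→8: 3·8^8 + 3·8^3 + 3·8^2 + 3·8 = 50333400; 50333400−1 = 50333399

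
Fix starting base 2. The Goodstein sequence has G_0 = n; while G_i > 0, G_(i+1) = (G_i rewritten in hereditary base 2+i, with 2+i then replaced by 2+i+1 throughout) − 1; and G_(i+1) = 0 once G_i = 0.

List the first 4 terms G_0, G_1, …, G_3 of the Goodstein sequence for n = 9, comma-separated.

(0) 9|_2 = 2^(2 + 1) + 1 ↦ 3^(3 + 1) + 1|_3 = 82 ⇒ 81
(1) 81|_3 = 3^(3 + 1) ↦ 4^(4 + 1)|_4 = 1024 ⇒ 1023
(2) 1023|_4 = 3·4^4 + 3·4^3 + 3·4^2 + 3·4 + 3 ↦ 3·5^5 + 3·5^3 + 3·5^2 + 3·5 + 3|_5 = 9843 ⇒ 9842

9, 81, 1023, 9842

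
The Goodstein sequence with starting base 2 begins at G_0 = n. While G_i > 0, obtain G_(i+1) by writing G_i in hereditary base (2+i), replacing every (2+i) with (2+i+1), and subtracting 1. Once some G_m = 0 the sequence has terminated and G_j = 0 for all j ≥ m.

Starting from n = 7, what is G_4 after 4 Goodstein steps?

step 0: 7 = 2^2 + 2 + 1; sub 3 for 2: 3^3 + 3 + 1; = 31; G_1 = 31−1 = 30
step 1: 30 = 3^3 + 3; sub 4 for 3: 4^4 + 4; = 260; G_2 = 260−1 = 259
step 2: 259 = 4^4 + 3; sub 5 for 4: 5^5 + 3; = 3128; G_3 = 3128−1 = 3127
step 3: 3127 = 5^5 + 2; sub 6 for 5: 6^6 + 2; = 46658; G_4 = 46658−1 = 46657
step 4: 46657 = 6^6 + 1; sub 7 for 6: 7^7 + 1; = 823544; G_5 = 823544−1 = 823543

46657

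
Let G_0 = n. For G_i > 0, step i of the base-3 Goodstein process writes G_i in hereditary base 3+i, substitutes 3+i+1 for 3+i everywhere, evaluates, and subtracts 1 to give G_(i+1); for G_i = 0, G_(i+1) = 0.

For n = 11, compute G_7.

51

G_0=11  [base 3] 3^2 + 2  →[3↦4]→  4^2 + 2 = 18  −1 ⇒ G_1=17
G_1=17  [base 4] 4^2 + 1  →[4↦5]→  5^2 + 1 = 26  −1 ⇒ G_2=25
G_2=25  [base 5] 5^2  →[5↦6]→  6^2 = 36  −1 ⇒ G_3=35
G_3=35  [base 6] 5·6 + 5  →[6↦7]→  5·7 + 5 = 40  −1 ⇒ G_4=39
G_4=39  [base 7] 5·7 + 4  →[7↦8]→  5·8 + 4 = 44  −1 ⇒ G_5=43
G_5=43  [base 8] 5·8 + 3  →[8↦9]→  5·9 + 3 = 48  −1 ⇒ G_6=47
G_6=47  [base 9] 5·9 + 2  →[9↦10]→  5·10 + 2 = 52  −1 ⇒ G_7=51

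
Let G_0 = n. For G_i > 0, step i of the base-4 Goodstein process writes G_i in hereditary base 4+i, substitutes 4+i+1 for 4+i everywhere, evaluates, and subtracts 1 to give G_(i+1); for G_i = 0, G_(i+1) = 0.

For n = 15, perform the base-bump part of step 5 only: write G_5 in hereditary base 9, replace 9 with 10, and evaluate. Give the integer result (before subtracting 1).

[0] 15 ≡ 3·4 + 3 (base 4). Lift 5: 18. −1: 17.
[1] 17 ≡ 3·5 + 2 (base 5). Lift 6: 20. −1: 19.
[2] 19 ≡ 3·6 + 1 (base 6). Lift 7: 22. −1: 21.
[3] 21 ≡ 3·7 (base 7). Lift 8: 24. −1: 23.
[4] 23 ≡ 2·8 + 7 (base 8). Lift 9: 25. −1: 24.
[5] 24 ≡ 2·9 + 6 (base 9). Lift 10: 26. −1: 25.

26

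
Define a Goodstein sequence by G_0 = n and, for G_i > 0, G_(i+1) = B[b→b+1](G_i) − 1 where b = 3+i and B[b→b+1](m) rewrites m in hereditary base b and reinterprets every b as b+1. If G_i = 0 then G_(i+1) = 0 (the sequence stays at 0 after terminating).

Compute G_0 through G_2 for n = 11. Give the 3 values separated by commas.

[0] 11 ≡ 3^2 + 2 (base 3). Lift 4: 18. −1: 17.
[1] 17 ≡ 4^2 + 1 (base 4). Lift 5: 26. −1: 25.

11, 17, 25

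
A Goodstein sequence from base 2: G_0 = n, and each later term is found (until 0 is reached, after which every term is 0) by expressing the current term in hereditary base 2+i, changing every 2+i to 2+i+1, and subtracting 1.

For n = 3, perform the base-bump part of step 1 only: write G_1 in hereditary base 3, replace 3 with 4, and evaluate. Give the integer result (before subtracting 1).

4

[0] 3 ≡ 2 + 1 (base 2). Lift 3: 4. −1: 3.
[1] 3 ≡ 3 (base 3). Lift 4: 4. −1: 3.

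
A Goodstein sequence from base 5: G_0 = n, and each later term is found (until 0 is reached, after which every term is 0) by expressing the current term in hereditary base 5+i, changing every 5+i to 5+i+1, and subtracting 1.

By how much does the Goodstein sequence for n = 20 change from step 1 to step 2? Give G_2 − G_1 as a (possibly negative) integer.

2

base 5: 20 = 4·5; at 6: 4·6 = 24; next = 23
base 6: 23 = 3·6 + 5; at 7: 3·7 + 5 = 26; next = 25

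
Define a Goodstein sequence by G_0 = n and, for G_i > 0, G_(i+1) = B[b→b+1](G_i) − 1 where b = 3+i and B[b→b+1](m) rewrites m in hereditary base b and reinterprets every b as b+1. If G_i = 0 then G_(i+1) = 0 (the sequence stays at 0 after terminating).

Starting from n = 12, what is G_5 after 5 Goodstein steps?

G_0=12  [base 3] 3^2 + 3  →[3↦4]→  4^2 + 4 = 20  −1 ⇒ G_1=19
G_1=19  [base 4] 4^2 + 3  →[4↦5]→  5^2 + 3 = 28  −1 ⇒ G_2=27
G_2=27  [base 5] 5^2 + 2  →[5↦6]→  6^2 + 2 = 38  −1 ⇒ G_3=37
G_3=37  [base 6] 6^2 + 1  →[6↦7]→  7^2 + 1 = 50  −1 ⇒ G_4=49
G_4=49  [base 7] 7^2  →[7↦8]→  8^2 = 64  −1 ⇒ G_5=63
G_5=63  [base 8] 7·8 + 7  →[8↦9]→  7·9 + 7 = 70  −1 ⇒ G_6=69

63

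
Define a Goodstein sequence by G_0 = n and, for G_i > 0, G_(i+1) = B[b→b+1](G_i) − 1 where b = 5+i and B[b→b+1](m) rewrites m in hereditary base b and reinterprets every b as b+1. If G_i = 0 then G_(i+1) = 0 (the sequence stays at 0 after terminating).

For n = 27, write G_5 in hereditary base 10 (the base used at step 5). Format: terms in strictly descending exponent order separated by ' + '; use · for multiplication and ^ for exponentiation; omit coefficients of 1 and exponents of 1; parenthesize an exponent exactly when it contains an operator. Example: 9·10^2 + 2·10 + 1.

7·10 + 5

G_0 = 27. HB_5(27) = 5^2 + 2. Bump = 38. G_1 = 37.
G_1 = 37. HB_6(37) = 6^2 + 1. Bump = 50. G_2 = 49.
G_2 = 49. HB_7(49) = 7^2. Bump = 64. G_3 = 63.
G_3 = 63. HB_8(63) = 7·8 + 7. Bump = 70. G_4 = 69.
G_4 = 69. HB_9(69) = 7·9 + 6. Bump = 76. G_5 = 75.
G_5 = 75. HB_10(75) = 7·10 + 5. Bump = 82. G_6 = 81.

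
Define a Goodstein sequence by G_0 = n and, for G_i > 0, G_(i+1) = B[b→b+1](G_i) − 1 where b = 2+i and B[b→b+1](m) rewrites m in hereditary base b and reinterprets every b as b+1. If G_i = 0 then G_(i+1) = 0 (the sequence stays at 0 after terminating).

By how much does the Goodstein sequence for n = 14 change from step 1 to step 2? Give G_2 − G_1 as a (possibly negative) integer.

1171

i=0: 14 = 2^(2 + 1) + 2^2 + 2 (b=2); 2→3: 3^(3 + 1) + 3^3 + 3 = 111; 111−1 = 110
i=1: 110 = 3^(3 + 1) + 3^3 + 2 (b=3); 3→4: 4^(4 + 1) + 4^4 + 2 = 1282; 1282−1 = 1281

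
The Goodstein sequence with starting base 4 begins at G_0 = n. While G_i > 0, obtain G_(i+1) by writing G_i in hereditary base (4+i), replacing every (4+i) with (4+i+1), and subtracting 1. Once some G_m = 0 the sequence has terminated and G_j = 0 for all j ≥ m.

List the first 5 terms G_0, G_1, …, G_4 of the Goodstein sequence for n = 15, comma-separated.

i=0: 15 = 3·4 + 3 (b=4); 4→5: 3·5 + 3 = 18; 18−1 = 17
i=1: 17 = 3·5 + 2 (b=5); 5→6: 3·6 + 2 = 20; 20−1 = 19
i=2: 19 = 3·6 + 1 (b=6); 6→7: 3·7 + 1 = 22; 22−1 = 21
i=3: 21 = 3·7 (b=7); 7→8: 3·8 = 24; 24−1 = 23

15, 17, 19, 21, 23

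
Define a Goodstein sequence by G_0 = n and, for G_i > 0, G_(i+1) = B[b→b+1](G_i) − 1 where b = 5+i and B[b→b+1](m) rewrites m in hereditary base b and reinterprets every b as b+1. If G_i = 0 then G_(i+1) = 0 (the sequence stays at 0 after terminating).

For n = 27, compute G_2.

49

(0) 27|_5 = 5^2 + 2 ↦ 6^2 + 2|_6 = 38 ⇒ 37
(1) 37|_6 = 6^2 + 1 ↦ 7^2 + 1|_7 = 50 ⇒ 49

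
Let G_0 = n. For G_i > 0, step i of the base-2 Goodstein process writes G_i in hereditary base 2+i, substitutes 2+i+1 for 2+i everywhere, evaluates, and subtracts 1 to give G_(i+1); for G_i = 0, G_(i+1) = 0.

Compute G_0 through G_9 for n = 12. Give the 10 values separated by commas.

12, 107, 1065, 15685, 280019, 5764910, 134217867, 3486784574, 100000000211, 3138428376974

step 0: 12 = 2^(2 + 1) + 2^2; sub 3 for 2: 3^(3 + 1) + 3^3; = 108; G_1 = 108−1 = 107
step 1: 107 = 3^(3 + 1) + 2·3^2 + 2·3 + 2; sub 4 for 3: 4^(4 + 1) + 2·4^2 + 2·4 + 2; = 1066; G_2 = 1066−1 = 1065
step 2: 1065 = 4^(4 + 1) + 2·4^2 + 2·4 + 1; sub 5 for 4: 5^(5 + 1) + 2·5^2 + 2·5 + 1; = 15686; G_3 = 15686−1 = 15685
step 3: 15685 = 5^(5 + 1) + 2·5^2 + 2·5; sub 6 for 5: 6^(6 + 1) + 2·6^2 + 2·6; = 280020; G_4 = 280020−1 = 280019
step 4: 280019 = 6^(6 + 1) + 2·6^2 + 6 + 5; sub 7 for 6: 7^(7 + 1) + 2·7^2 + 7 + 5; = 5764911; G_5 = 5764911−1 = 5764910
step 5: 5764910 = 7^(7 + 1) + 2·7^2 + 7 + 4; sub 8 for 7: 8^(8 + 1) + 2·8^2 + 8 + 4; = 134217868; G_6 = 134217868−1 = 134217867
step 6: 134217867 = 8^(8 + 1) + 2·8^2 + 8 + 3; sub 9 for 8: 9^(9 + 1) + 2·9^2 + 9 + 3; = 3486784575; G_7 = 3486784575−1 = 3486784574
step 7: 3486784574 = 9^(9 + 1) + 2·9^2 + 9 + 2; sub 10 for 9: 10^(10 + 1) + 2·10^2 + 10 + 2; = 100000000212; G_8 = 100000000212−1 = 100000000211
step 8: 100000000211 = 10^(10 + 1) + 2·10^2 + 10 + 1; sub 11 for 10: 11^(11 + 1) + 2·11^2 + 11 + 1; = 3138428376975; G_9 = 3138428376975−1 = 3138428376974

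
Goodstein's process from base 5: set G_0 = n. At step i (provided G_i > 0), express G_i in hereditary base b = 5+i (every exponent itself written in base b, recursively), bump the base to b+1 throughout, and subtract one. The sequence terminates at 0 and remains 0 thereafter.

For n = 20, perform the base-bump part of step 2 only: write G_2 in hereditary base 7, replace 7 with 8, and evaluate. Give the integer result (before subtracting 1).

28

[0] 20 ≡ 4·5 (base 5). Lift 6: 24. −1: 23.
[1] 23 ≡ 3·6 + 5 (base 6). Lift 7: 26. −1: 25.
[2] 25 ≡ 3·7 + 4 (base 7). Lift 8: 28. −1: 27.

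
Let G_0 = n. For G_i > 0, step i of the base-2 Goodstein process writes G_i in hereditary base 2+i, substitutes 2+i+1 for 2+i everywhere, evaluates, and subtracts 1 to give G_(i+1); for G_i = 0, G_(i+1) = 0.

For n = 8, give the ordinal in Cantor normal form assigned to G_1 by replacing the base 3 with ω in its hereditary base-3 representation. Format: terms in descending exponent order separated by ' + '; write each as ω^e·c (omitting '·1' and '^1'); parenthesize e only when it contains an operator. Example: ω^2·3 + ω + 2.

ω^ω·2 + ω^2·2 + ω·2 + 2

[0] 8 ≡ 2^(2 + 1) (base 2). Lift 3: 81. −1: 80.
[1] 80 ≡ 2·3^3 + 2·3^2 + 2·3 + 2 (base 3). Lift 4: 554. −1: 553.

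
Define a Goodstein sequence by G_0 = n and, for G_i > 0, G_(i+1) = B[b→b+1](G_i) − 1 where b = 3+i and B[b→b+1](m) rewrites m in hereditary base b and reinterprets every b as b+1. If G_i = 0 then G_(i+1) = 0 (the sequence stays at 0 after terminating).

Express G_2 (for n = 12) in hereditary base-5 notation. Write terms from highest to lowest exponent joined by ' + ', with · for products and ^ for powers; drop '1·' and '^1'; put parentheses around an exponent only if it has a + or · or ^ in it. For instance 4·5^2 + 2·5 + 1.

base 3: 12 = 3^2 + 3; at 4: 4^2 + 4 = 20; next = 19
base 4: 19 = 4^2 + 3; at 5: 5^2 + 3 = 28; next = 27
base 5: 27 = 5^2 + 2; at 6: 6^2 + 2 = 38; next = 37

5^2 + 2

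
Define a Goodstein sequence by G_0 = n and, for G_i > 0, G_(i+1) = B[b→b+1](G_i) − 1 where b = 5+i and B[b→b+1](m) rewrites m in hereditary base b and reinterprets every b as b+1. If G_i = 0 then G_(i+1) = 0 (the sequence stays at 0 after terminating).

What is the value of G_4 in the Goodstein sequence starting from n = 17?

24

[0] 17 ≡ 3·5 + 2 (base 5). Lift 6: 20. −1: 19.
[1] 19 ≡ 3·6 + 1 (base 6). Lift 7: 22. −1: 21.
[2] 21 ≡ 3·7 (base 7). Lift 8: 24. −1: 23.
[3] 23 ≡ 2·8 + 7 (base 8). Lift 9: 25. −1: 24.
[4] 24 ≡ 2·9 + 6 (base 9). Lift 10: 26. −1: 25.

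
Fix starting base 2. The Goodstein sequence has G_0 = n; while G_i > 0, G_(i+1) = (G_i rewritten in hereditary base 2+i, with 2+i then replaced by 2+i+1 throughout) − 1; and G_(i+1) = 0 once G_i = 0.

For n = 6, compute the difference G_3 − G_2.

i=0: 6 = 2^2 + 2 (b=2); 2→3: 3^3 + 3 = 30; 30−1 = 29
i=1: 29 = 3^3 + 2 (b=3); 3→4: 4^4 + 2 = 258; 258−1 = 257
i=2: 257 = 4^4 + 1 (b=4); 4→5: 5^5 + 1 = 3126; 3126−1 = 3125

2868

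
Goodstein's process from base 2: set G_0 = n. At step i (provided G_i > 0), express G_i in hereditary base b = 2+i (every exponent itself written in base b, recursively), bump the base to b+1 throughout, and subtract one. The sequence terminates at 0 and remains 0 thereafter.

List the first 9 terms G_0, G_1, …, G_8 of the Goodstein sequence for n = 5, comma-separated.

5, 27, 255, 467, 775, 1197, 1751, 2454, 3325

5 —HB2→ 2^2 + 1 —bump→ 3^3 + 1 = 28 —(−1)→ 27
27 —HB3→ 3^3 —bump→ 4^4 = 256 —(−1)→ 255
255 —HB4→ 3·4^3 + 3·4^2 + 3·4 + 3 —bump→ 3·5^3 + 3·5^2 + 3·5 + 3 = 468 —(−1)→ 467
467 —HB5→ 3·5^3 + 3·5^2 + 3·5 + 2 —bump→ 3·6^3 + 3·6^2 + 3·6 + 2 = 776 —(−1)→ 775
775 —HB6→ 3·6^3 + 3·6^2 + 3·6 + 1 —bump→ 3·7^3 + 3·7^2 + 3·7 + 1 = 1198 —(−1)→ 1197
1197 —HB7→ 3·7^3 + 3·7^2 + 3·7 —bump→ 3·8^3 + 3·8^2 + 3·8 = 1752 —(−1)→ 1751
1751 —HB8→ 3·8^3 + 3·8^2 + 2·8 + 7 —bump→ 3·9^3 + 3·9^2 + 2·9 + 7 = 2455 —(−1)→ 2454
2454 —HB9→ 3·9^3 + 3·9^2 + 2·9 + 6 —bump→ 3·10^3 + 3·10^2 + 2·10 + 6 = 3326 —(−1)→ 3325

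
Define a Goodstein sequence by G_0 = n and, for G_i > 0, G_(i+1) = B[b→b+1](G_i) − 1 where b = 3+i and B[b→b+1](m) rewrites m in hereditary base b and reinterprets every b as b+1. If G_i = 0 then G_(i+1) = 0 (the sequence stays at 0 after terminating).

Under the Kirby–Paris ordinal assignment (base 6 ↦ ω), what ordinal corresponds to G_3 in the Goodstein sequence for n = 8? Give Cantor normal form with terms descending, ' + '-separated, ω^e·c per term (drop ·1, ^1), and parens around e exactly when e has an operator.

ω + 5

i=0: 8 = 2·3 + 2 (b=3); 3→4: 2·4 + 2 = 10; 10−1 = 9
i=1: 9 = 2·4 + 1 (b=4); 4→5: 2·5 + 1 = 11; 11−1 = 10
i=2: 10 = 2·5 (b=5); 5→6: 2·6 = 12; 12−1 = 11
i=3: 11 = 6 + 5 (b=6); 6→7: 7 + 5 = 12; 12−1 = 11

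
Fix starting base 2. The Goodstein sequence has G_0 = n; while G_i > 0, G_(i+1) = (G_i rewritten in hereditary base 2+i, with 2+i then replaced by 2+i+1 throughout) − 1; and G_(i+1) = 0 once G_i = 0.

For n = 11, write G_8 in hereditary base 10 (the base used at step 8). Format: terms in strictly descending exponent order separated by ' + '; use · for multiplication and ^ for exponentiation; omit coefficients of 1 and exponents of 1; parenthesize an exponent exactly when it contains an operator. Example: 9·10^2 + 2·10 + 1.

7·10^10 + 7·10^7 + 7·10^6 + 7·10^5 + 7·10^4 + 7·10^3 + 7·10^2 + 7·10 + 5

(0) 11|_2 = 2^(2 + 1) + 2 + 1 ↦ 3^(3 + 1) + 3 + 1|_3 = 85 ⇒ 84
(1) 84|_3 = 3^(3 + 1) + 3 ↦ 4^(4 + 1) + 4|_4 = 1028 ⇒ 1027
(2) 1027|_4 = 4^(4 + 1) + 3 ↦ 5^(5 + 1) + 3|_5 = 15628 ⇒ 15627
(3) 15627|_5 = 5^(5 + 1) + 2 ↦ 6^(6 + 1) + 2|_6 = 279938 ⇒ 279937
(4) 279937|_6 = 6^(6 + 1) + 1 ↦ 7^(7 + 1) + 1|_7 = 5764802 ⇒ 5764801
(5) 5764801|_7 = 7^(7 + 1) ↦ 8^(8 + 1)|_8 = 134217728 ⇒ 134217727
(6) 134217727|_8 = 7·8^8 + 7·8^7 + 7·8^6 + 7·8^5 + 7·8^4 + 7·8^3 + 7·8^2 + 7·8 + 7 ↦ 7·9^9 + 7·9^7 + 7·9^6 + 7·9^5 + 7·9^4 + 7·9^3 + 7·9^2 + 7·9 + 7|_9 = 2749609303 ⇒ 2749609302
(7) 2749609302|_9 = 7·9^9 + 7·9^7 + 7·9^6 + 7·9^5 + 7·9^4 + 7·9^3 + 7·9^2 + 7·9 + 6 ↦ 7·10^10 + 7·10^7 + 7·10^6 + 7·10^5 + 7·10^4 + 7·10^3 + 7·10^2 + 7·10 + 6|_10 = 70077777776 ⇒ 70077777775
(8) 70077777775|_10 = 7·10^10 + 7·10^7 + 7·10^6 + 7·10^5 + 7·10^4 + 7·10^3 + 7·10^2 + 7·10 + 5 ↦ 7·11^11 + 7·11^7 + 7·11^6 + 7·11^5 + 7·11^4 + 7·11^3 + 7·11^2 + 7·11 + 5|_11 = 1997331745491 ⇒ 1997331745490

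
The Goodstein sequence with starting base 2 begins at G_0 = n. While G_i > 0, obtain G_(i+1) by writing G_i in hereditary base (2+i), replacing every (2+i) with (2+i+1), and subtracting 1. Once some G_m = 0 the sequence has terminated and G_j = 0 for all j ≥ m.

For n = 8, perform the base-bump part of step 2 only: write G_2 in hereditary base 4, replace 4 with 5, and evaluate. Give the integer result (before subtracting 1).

6311

[0] 8 ≡ 2^(2 + 1) (base 2). Lift 3: 81. −1: 80.
[1] 80 ≡ 2·3^3 + 2·3^2 + 2·3 + 2 (base 3). Lift 4: 554. −1: 553.
[2] 553 ≡ 2·4^4 + 2·4^2 + 2·4 + 1 (base 4). Lift 5: 6311. −1: 6310.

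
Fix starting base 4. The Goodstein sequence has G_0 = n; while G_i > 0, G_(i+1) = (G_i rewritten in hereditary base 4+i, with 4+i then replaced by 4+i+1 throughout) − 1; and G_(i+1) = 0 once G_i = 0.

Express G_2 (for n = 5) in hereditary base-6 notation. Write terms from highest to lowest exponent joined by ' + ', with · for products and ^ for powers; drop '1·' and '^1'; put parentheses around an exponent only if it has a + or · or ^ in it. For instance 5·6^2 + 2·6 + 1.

5

[0] 5 ≡ 4 + 1 (base 4). Lift 5: 6. −1: 5.
[1] 5 ≡ 5 (base 5). Lift 6: 6. −1: 5.
[2] 5 ≡ 5 (base 6). Lift 7: 5. −1: 4.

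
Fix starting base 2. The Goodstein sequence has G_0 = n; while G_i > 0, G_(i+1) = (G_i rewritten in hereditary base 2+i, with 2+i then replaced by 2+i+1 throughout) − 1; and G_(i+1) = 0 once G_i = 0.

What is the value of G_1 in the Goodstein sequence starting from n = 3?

G_0=3  [base 2] 2 + 1  →[2↦3]→  3 + 1 = 4  −1 ⇒ G_1=3
G_1=3  [base 3] 3  →[3↦4]→  4 = 4  −1 ⇒ G_2=3

3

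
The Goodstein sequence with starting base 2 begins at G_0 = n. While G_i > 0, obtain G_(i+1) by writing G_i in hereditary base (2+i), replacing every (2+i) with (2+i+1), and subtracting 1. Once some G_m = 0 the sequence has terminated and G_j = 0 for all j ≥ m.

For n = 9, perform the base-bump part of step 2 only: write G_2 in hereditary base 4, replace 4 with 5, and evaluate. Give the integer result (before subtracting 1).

9843

[0] 9 ≡ 2^(2 + 1) + 1 (base 2). Lift 3: 82. −1: 81.
[1] 81 ≡ 3^(3 + 1) (base 3). Lift 4: 1024. −1: 1023.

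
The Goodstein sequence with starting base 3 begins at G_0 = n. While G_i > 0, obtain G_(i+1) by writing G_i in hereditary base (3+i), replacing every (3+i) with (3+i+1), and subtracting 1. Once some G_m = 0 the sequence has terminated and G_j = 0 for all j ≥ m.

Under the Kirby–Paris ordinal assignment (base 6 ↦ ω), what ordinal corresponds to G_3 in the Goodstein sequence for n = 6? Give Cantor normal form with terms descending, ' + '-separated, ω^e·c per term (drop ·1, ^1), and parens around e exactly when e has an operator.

ω + 1

base 3: 6 = 2·3; at 4: 2·4 = 8; next = 7
base 4: 7 = 4 + 3; at 5: 5 + 3 = 8; next = 7
base 5: 7 = 5 + 2; at 6: 6 + 2 = 8; next = 7
base 6: 7 = 6 + 1; at 7: 7 + 1 = 8; next = 7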